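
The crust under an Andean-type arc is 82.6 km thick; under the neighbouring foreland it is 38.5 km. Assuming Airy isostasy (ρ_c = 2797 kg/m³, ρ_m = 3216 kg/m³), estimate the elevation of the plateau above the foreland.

Excess crust Δ = 82.6 km − 38.5 km = 44.1 km, split between elevation h and root r with h + r = Δ.
Airy balance ρ_c h = (ρ_m − ρ_c) r gives r = h ρ_c/(ρ_m − ρ_c), so h (1 + ρ_c/(ρ_m − ρ_c)) = Δ, i.e. h = Δ (ρ_m − ρ_c)/ρ_m.
h = 44.1 km × 419/3216 = 5.75 km.

5.75 km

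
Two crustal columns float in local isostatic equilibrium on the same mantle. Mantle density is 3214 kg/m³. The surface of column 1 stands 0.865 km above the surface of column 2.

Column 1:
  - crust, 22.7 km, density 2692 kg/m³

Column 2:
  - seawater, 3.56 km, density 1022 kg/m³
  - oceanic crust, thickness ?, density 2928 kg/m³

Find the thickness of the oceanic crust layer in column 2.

4.43 km

Take the compensation level at the base of the deeper column (depth z_c below the surface of column 1) and equate Σ ρ_i t_i down to z_c; mantle fills any gap and the z_c terms cancel.
Column 1: 22.7×2692 + (z_c − 22.7)×3214
Column 2: 0.865×0 + 3.56×1022 + x×2928 + (z_c − 0.865 − 3.56 − x)×3214
The z_c×3214 term appears on both sides and cancels. Collect the known terms of each column as K = Σ(ρt)_known − 3214 × (depth of known layers): K_1 = 61108.4 − 3214×22.7 = −11849.4; K_2 = 3638.32 − 3214×(0.865 + 3.56) = −10583.63.
Balance: K_1 = K_2 − x×(3214 − 2928), so x = (K_2 − K_1)/(3214 − 2928) = 1265.77/286 = 4.43 km.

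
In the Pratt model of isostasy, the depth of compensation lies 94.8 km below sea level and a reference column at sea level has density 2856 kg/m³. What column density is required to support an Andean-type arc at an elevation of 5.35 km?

Pratt balance: ρ_ref D = ρ (D + h).
ρ = ρ_ref D/(D + h) = 2856 × 94.8 km/(94.8 km + 5.35 km) = 2700 kg/m³.

2700 kg/m³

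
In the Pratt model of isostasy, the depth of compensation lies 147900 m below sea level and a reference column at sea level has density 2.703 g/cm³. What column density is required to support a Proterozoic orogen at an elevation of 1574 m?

2.67 g/cm³

Pratt balance: ρ_ref D = ρ (D + h).
ρ = ρ_ref D/(D + h) = 2.703 × 147900 m/(147900 m + 1574 m) = 2.67 g/cm³.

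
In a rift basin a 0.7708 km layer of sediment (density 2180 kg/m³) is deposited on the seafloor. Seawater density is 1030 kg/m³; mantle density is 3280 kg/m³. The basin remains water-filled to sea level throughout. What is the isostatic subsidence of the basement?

Submarine loading: the sediment displaces seawater, and the subsidence is in turn flooded, so s (ρ_m − ρ_w) = t (ρ_sed − ρ_w).
s = 0.7708 km × (2180 − 1030) / (3280 − 1030) = 0.394 km.

0.394 km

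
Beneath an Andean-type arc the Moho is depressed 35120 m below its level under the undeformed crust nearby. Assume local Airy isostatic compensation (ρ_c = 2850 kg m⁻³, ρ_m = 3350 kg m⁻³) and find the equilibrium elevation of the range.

By Archimedes' principle applied to the lithosphere: ρ_c h = (ρ_m − ρ_c) r.
h = r (ρ_m − ρ_c) / ρ_c = 35120 m × (3350 − 2850) / 2850 = 6160 m.

6160 m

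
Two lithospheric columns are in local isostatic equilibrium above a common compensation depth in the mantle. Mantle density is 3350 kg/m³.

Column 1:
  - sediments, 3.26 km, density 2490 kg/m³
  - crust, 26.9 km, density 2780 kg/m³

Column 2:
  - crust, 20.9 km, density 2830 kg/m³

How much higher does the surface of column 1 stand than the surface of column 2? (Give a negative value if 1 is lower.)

2.17 km

For any compensation level in the mantle, the mantle terms cancel and isostasy reduces to e = (Σt_1 − Σt_2) − (Σ(ρt)_1 − Σ(ρt)_2) / ρ_m.
Σt_1 = 30.16 km; Σt_2 = 20.9 km; Σ(ρt)_1 = 82899.4; Σ(ρt)_2 = 59147 (in km·kg/m³).
e = (30.16 − 20.9) − (82899.4 − 59147) / 3350 = 2.17 km.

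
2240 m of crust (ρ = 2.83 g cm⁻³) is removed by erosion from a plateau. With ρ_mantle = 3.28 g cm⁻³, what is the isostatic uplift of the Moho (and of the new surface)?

Unloading: uplift u = e ρ_c/ρ_m = 2240 m × 2.83/3.28 = 1930 m.

1930 m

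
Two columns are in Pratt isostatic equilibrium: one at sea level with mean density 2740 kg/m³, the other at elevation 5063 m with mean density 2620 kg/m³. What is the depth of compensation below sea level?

ρ_ref D = ρ (D + h) → D (ρ_ref − ρ) = ρ h.
D = ρ h/(ρ_ref − ρ) = 2620 × 5063 m/(2740 − 2620) = 111000 m.

111000 m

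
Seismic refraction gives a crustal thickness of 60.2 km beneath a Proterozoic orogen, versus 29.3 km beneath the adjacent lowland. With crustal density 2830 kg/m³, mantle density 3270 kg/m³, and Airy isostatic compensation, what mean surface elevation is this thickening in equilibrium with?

Excess crust Δ = 60.2 km − 29.3 km = 30.9 km, split between elevation h and root r with h + r = Δ.
Airy balance ρ_c h = (ρ_m − ρ_c) r gives r = h ρ_c/(ρ_m − ρ_c), so h (1 + ρ_c/(ρ_m − ρ_c)) = Δ, i.e. h = Δ (ρ_m − ρ_c)/ρ_m.
h = 30.9 km × 440/3270 = 4.16 km.

4.16 km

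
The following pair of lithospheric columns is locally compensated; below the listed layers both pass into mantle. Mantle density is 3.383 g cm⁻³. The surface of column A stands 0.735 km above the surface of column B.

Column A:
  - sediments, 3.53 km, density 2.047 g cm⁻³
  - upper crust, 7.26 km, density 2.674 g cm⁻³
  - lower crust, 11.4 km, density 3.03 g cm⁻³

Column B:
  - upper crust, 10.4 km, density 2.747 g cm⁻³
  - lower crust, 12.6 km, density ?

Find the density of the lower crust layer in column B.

3 g cm⁻³

Take the compensation level at the base of the deeper column (depth z_c below the surface of column A) and equate Σ ρ_i t_i down to z_c; mantle fills any gap and the z_c terms cancel.
Column A: 3.53×2.047 + 7.26×2.674 + 11.4×3.03 + (z_c − 22.19)×3.383
Column B: 0.735×0 + 10.4×2.747 + 12.6×ρ + (z_c − 0.735 − 23)×3.383
The z_c×3.383 term appears on both sides and cancels. Collect the known terms of each column as K = Σ(ρt)_known − 3.383 × (depth of known layers): K_A = 61.18115 − 3.383×22.19 = −13.88762; K_B = 28.5688 − 3.383×(0.735 + 23) = −51.726705.
Balance: K_A = K_B + 12.6×ρ, so ρ = (K_A − K_B)/12.6 = 37.8391/12.6 = 3 g cm⁻³.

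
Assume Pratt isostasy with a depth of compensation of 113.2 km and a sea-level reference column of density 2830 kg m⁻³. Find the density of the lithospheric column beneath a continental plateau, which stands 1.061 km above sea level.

2800 kg m⁻³

Pratt balance: ρ_ref D = ρ (D + h).
ρ = ρ_ref D/(D + h) = 2830 × 113.2 km/(113.2 km + 1.061 km) = 2800 kg m⁻³.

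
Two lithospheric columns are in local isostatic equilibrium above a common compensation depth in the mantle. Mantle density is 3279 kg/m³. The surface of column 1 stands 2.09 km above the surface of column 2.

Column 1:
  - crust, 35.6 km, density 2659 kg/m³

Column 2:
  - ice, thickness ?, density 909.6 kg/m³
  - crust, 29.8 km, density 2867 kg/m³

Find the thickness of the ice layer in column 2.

Take the compensation level at the base of the deeper column (depth z_c below the surface of column 1) and equate Σ ρ_i t_i down to z_c; mantle fills any gap and the z_c terms cancel.
Column 1: 35.6×2659 + (z_c − 35.6)×3279
Column 2: 2.09×0 + x×909.6 + 29.8×2867 + (z_c − 2.09 − 29.8 − x)×3279
The z_c×3279 term appears on both sides and cancels. Collect the known terms of each column as K = Σ(ρt)_known − 3279 × (depth of known layers): K_1 = 94660.4 − 3279×35.6 = −22072; K_2 = 85436.6 − 3279×(2.09 + 29.8) = −19130.71.
Balance: K_1 = K_2 − x×(3279 − 909.6), so x = (K_2 − K_1)/(3279 − 909.6) = 2941.29/2369.4 = 1.24 km.

1.24 km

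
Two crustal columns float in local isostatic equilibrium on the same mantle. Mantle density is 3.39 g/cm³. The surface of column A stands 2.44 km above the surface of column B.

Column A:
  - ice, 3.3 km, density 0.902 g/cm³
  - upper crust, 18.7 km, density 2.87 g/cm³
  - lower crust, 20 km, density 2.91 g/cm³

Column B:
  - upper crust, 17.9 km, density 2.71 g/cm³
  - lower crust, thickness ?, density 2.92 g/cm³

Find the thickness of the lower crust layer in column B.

15.1 km

Take the compensation level at the base of the deeper column (depth z_c below the surface of column A) and equate Σ ρ_i t_i down to z_c; mantle fills any gap and the z_c terms cancel.
Column A: 3.3×0.902 + 18.7×2.87 + 20×2.91 + (z_c − 42)×3.39
Column B: 2.44×0 + 17.9×2.71 + x×2.92 + (z_c − 2.44 − 17.9 − x)×3.39
The z_c×3.39 term appears on both sides and cancels. Collect the known terms of each column as K = Σ(ρt)_known − 3.39 × (depth of known layers): K_A = 114.8456 − 3.39×42 = −27.5344; K_B = 48.509 − 3.39×(2.44 + 17.9) = −20.4436.
Balance: K_A = K_B − x×(3.39 − 2.92), so x = (K_B − K_A)/(3.39 − 2.92) = 7.0908/0.47 = 15.1 km.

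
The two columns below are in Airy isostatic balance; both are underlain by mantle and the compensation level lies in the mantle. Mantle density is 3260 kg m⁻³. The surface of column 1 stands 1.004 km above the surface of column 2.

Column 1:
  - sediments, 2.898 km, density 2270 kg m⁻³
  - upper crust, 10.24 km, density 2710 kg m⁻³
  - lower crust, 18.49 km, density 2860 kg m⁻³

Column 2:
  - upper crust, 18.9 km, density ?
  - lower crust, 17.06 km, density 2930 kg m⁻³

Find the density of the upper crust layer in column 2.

2890 kg m⁻³

Take the compensation level at the base of the deeper column (depth z_c below the surface of column 1) and equate Σ ρ_i t_i down to z_c; mantle fills any gap and the z_c terms cancel.
Column 1: 2.898×2270 + 10.24×2710 + 18.49×2860 + (z_c − 31.628)×3260
Column 2: 1.004×0 + 18.9×ρ + 17.06×2930 + (z_c − 1.004 − 35.96)×3260
The z_c×3260 term appears on both sides and cancels. Collect the known terms of each column as K = Σ(ρt)_known − 3260 × (depth of known layers): K_1 = 87210.26 − 3260×31.628 = −15897.02; K_2 = 49985.8 − 3260×(1.004 + 35.96) = −70516.84.
Balance: K_1 = K_2 + 18.9×ρ, so ρ = (K_1 − K_2)/18.9 = 54619.8/18.9 = 2890 kg m⁻³.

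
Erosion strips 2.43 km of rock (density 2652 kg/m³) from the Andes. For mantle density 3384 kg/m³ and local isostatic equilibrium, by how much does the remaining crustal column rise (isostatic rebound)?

1.9 km

Unloading: uplift u = e ρ_c/ρ_m = 2.43 km × 2652/3384 = 1.9 km.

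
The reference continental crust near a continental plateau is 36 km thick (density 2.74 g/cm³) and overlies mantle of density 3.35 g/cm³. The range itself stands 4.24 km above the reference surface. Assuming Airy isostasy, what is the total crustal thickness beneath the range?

59.3 km

Root depth r = h ρ_c / (ρ_m − ρ_c) = 4.24 km × 2.74 / 0.61 = 19.05 km.
Total thickness = T + h + r = 36 km + 4.24 km + 19.05 km = 59.3 km.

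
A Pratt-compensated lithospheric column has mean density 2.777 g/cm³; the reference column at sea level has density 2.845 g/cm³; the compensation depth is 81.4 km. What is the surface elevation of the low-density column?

1.99 km

ρ_ref D = ρ (D + h) → h = D (ρ_ref − ρ)/ρ.
h = 81.4 km × (2.845 − 2.777)/2.777 = 1.99 km.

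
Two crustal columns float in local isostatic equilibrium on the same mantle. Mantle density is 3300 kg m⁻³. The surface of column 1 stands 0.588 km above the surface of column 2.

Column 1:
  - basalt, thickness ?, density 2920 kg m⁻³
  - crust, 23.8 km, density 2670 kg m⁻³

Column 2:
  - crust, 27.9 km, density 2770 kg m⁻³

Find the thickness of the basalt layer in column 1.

4.56 km

Take the compensation level at the base of the deeper column (depth z_c below the surface of column 1) and equate Σ ρ_i t_i down to z_c; mantle fills any gap and the z_c terms cancel.
Column 1: x×2920 + 23.8×2670 + (z_c − 23.8 − x)×3300
Column 2: 0.588×0 + 27.9×2770 + (z_c − 0.588 − 27.9)×3300
The z_c×3300 term appears on both sides and cancels. Collect the known terms of each column as K = Σ(ρt)_known − 3300 × (depth of known layers): K_1 = 63546 − 3300×23.8 = −14994; K_2 = 77283 − 3300×(0.588 + 27.9) = −16727.4.
Balance: K_1 − x×(3300 − 2920) = K_2, so x = (K_1 − K_2)/(3300 − 2920) = 1733.4/380 = 4.56 km.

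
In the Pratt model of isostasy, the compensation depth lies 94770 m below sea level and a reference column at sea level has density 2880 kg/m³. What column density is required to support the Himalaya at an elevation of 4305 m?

2750 kg/m³

Pratt balance: ρ_ref D = ρ (D + h).
ρ = ρ_ref D/(D + h) = 2880 × 94770 m/(94770 m + 4305 m) = 2750 kg/m³.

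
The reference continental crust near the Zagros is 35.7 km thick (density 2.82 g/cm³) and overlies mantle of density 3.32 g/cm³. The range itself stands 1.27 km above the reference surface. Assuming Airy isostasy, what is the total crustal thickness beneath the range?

Root depth r = h ρ_c / (ρ_m − ρ_c) = 1.27 km × 2.82 / 0.5 = 7.163 km.
Total thickness = T + h + r = 35.7 km + 1.27 km + 7.163 km = 44.1 km.

44.1 km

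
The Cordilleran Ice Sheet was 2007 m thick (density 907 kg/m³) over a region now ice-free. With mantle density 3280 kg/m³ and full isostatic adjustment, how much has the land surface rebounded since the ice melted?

555 m

Removing the load lets mantle flow back in; uplift u satisfies ρ_ice t = ρ_m u.
u = t ρ_ice/ρ_m = 2007 m × 907/3280 = 555 m.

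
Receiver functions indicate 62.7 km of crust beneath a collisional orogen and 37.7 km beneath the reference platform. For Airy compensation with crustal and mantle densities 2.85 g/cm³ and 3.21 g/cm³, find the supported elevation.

2.8 km

Excess crust Δ = 62.7 km − 37.7 km = 25 km, split between elevation h and root r with h + r = Δ.
Airy balance ρ_c h = (ρ_m − ρ_c) r gives r = h ρ_c/(ρ_m − ρ_c), so h (1 + ρ_c/(ρ_m − ρ_c)) = Δ, i.e. h = Δ (ρ_m − ρ_c)/ρ_m.
h = 25 km × 0.36/3.21 = 2.8 km.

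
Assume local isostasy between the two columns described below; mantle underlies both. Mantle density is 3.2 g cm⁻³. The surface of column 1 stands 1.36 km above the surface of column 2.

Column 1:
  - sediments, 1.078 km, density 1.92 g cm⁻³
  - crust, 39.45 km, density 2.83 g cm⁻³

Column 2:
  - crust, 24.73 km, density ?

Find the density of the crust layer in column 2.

2.73 g cm⁻³

Take the compensation level at the base of the deeper column (depth z_c below the surface of column 1) and equate Σ ρ_i t_i down to z_c; mantle fills any gap and the z_c terms cancel.
Column 1: 1.078×1.92 + 39.45×2.83 + (z_c − 40.528)×3.2
Column 2: 1.36×0 + 24.73×ρ + (z_c − 1.36 − 24.73)×3.2
The z_c×3.2 term appears on both sides and cancels. Collect the known terms of each column as K = Σ(ρt)_known − 3.2 × (depth of known layers): K_1 = 113.71326 − 3.2×40.528 = −15.97634; K_2 = 0 − 3.2×(1.36 + 24.73) = −83.488.
Balance: K_1 = K_2 + 24.73×ρ, so ρ = (K_1 − K_2)/24.73 = 67.5117/24.73 = 2.73 g cm⁻³.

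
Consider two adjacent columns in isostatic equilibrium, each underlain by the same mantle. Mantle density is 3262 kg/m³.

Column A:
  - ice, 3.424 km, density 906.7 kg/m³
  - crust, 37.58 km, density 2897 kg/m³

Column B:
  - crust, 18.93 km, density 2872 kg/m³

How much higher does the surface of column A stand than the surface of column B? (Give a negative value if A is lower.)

4.41 km

For any compensation level in the mantle, the mantle terms cancel and isostasy reduces to e = (Σt_A − Σt_B) − (Σ(ρt)_A − Σ(ρt)_B) / ρ_m.
Σt_A = 41.004 km; Σt_B = 18.93 km; Σ(ρt)_A = 111973.801; Σ(ρt)_B = 54366.96 (in km·kg/m³).
e = (41.004 − 18.93) − (111973.801 − 54366.96) / 3262 = 4.41 km.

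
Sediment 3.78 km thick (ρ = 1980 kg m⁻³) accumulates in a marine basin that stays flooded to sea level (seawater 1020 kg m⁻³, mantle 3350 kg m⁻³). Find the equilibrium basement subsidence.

Submarine loading: the sediment displaces seawater, and the subsidence is in turn flooded, so s (ρ_m − ρ_w) = t (ρ_sed − ρ_w).
s = 3.78 km × (1980 − 1020) / (3350 − 1020) = 1.56 km.

1.56 km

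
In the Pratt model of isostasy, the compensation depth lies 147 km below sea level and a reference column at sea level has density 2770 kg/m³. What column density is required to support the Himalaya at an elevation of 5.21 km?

2680 kg/m³

Pratt balance: ρ_ref D = ρ (D + h).
ρ = ρ_ref D/(D + h) = 2770 × 147 km/(147 km + 5.21 km) = 2680 kg/m³.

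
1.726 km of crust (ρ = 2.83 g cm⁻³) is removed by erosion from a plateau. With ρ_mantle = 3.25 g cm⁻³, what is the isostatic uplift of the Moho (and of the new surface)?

1.5 km

Unloading: uplift u = e ρ_c/ρ_m = 1.726 km × 2.83/3.25 = 1.5 km.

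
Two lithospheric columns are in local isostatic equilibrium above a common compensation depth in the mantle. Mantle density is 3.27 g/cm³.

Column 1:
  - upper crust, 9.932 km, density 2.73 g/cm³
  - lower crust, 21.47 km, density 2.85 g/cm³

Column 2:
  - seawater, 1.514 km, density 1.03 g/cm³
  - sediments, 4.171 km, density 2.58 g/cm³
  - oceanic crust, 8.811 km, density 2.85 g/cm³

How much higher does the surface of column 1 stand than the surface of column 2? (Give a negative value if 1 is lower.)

1.35 km

For any compensation level in the mantle, the mantle terms cancel and isostasy reduces to e = (Σt_1 − Σt_2) − (Σ(ρt)_1 − Σ(ρt)_2) / ρ_m.
Σt_1 = 31.402 km; Σt_2 = 14.496 km; Σ(ρt)_1 = 88.30386; Σ(ρt)_2 = 37.43195 (in km·g/cm³).
e = (31.402 − 14.496) − (88.30386 − 37.43195) / 3.27 = 1.35 km.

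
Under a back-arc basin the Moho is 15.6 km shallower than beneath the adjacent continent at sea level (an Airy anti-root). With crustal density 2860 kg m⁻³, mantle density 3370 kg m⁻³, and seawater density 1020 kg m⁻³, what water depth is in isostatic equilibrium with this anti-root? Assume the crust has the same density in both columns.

Replacing a thickness d of crust by seawater at the top must be balanced by replacing crust with mantle at the base: d (ρ_c − ρ_w) = a (ρ_m − ρ_c).
d = a (ρ_m − ρ_c)/(ρ_c − ρ_w) = 15.6 km × 510/1840 = 4.32 km.

4.32 km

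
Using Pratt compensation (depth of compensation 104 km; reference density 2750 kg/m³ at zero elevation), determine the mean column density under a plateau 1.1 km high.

Pratt balance: ρ_ref D = ρ (D + h).
ρ = ρ_ref D/(D + h) = 2750 × 104 km/(104 km + 1.1 km) = 2720 kg/m³.

2720 kg/m³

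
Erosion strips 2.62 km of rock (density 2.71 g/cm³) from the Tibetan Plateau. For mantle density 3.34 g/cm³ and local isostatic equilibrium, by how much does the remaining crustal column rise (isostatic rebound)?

2.13 km

Unloading: uplift u = e ρ_c/ρ_m = 2.62 km × 2.71/3.34 = 2.13 km.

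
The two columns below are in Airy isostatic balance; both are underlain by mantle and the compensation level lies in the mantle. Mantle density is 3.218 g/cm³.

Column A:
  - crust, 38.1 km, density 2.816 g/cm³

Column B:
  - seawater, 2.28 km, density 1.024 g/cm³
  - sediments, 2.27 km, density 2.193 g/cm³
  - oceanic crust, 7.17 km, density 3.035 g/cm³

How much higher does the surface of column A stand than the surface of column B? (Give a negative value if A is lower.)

2.07 km

For any compensation level in the mantle, the mantle terms cancel and isostasy reduces to e = (Σt_A − Σt_B) − (Σ(ρt)_A − Σ(ρt)_B) / ρ_m.
Σt_A = 38.1 km; Σt_B = 11.72 km; Σ(ρt)_A = 107.2896; Σ(ρt)_B = 29.07378 (in km·g/cm³).
e = (38.1 − 11.72) − (107.2896 − 29.07378) / 3.218 = 2.07 km.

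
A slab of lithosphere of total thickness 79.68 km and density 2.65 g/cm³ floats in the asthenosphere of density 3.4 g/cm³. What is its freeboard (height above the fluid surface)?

Floating equilibrium: submerged depth d = t ρ_obj/ρ_fluid = 79.68 km × 2.65/3.4 = 62.1 km.
Freeboard = t − d = 79.68 km − 62.1 km = 17.6 km.

17.6 km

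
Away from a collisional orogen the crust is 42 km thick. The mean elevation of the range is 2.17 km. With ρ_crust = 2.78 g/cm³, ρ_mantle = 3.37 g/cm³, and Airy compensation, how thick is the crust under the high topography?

54.4 km

Root depth r = h ρ_c / (ρ_m − ρ_c) = 2.17 km × 2.78 / 0.59 = 10.22 km.
Total thickness = T + h + r = 42 km + 2.17 km + 10.22 km = 54.4 km.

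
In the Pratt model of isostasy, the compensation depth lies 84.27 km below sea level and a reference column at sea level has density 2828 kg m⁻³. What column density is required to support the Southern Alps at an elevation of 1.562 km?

Pratt balance: ρ_ref D = ρ (D + h).
ρ = ρ_ref D/(D + h) = 2828 × 84.27 km/(84.27 km + 1.562 km) = 2780 kg m⁻³.

2780 kg m⁻³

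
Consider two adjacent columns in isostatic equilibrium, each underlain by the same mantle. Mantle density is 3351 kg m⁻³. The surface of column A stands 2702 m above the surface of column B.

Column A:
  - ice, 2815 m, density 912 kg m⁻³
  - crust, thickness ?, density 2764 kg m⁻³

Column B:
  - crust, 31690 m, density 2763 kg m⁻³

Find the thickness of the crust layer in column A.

Take the compensation level at the base of the deeper column (depth z_c below the surface of column A) and equate Σ ρ_i t_i down to z_c; mantle fills any gap and the z_c terms cancel.
Column A: 2815×912 + x×2764 + (z_c − 2815 − x)×3351
Column B: 2702×0 + 31690×2763 + (z_c − 2702 − 31690)×3351
The z_c×3351 term appears on both sides and cancels. Collect the known terms of each column as K = Σ(ρt)_known − 3351 × (depth of known layers): K_A = 2567280 − 3351×2815 = −6865785; K_B = 87559470 − 3351×(2702 + 31690) = −27688122.
Balance: K_A − x×(3351 − 2764) = K_B, so x = (K_A − K_B)/(3351 − 2764) = 20822300/587 = 35500 m.

35500 m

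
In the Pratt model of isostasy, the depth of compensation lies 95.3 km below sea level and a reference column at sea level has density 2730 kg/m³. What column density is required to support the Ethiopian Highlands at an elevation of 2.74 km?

2650 kg/m³

Pratt balance: ρ_ref D = ρ (D + h).
ρ = ρ_ref D/(D + h) = 2730 × 95.3 km/(95.3 km + 2.74 km) = 2650 kg/m³.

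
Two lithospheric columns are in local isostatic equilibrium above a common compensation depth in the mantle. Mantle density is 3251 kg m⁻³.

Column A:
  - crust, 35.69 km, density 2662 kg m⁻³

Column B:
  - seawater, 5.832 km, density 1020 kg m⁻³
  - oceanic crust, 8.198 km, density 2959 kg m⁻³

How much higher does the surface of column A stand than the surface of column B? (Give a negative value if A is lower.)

For any compensation level in the mantle, the mantle terms cancel and isostasy reduces to e = (Σt_A − Σt_B) − (Σ(ρt)_A − Σ(ρt)_B) / ρ_m.
Σt_A = 35.69 km; Σt_B = 14.03 km; Σ(ρt)_A = 95006.78; Σ(ρt)_B = 30206.522 (in km·kg m⁻³).
e = (35.69 − 14.03) − (95006.78 − 30206.522) / 3251 = 1.73 km.

1.73 km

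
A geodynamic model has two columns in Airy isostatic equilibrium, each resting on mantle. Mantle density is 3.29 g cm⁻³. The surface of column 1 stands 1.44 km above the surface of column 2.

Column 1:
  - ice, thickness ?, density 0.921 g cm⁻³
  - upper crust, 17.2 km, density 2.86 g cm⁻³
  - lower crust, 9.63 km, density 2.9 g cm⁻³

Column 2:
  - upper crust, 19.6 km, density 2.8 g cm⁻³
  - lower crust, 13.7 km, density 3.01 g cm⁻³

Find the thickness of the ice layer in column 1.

2.97 km

Take the compensation level at the base of the deeper column (depth z_c below the surface of column 1) and equate Σ ρ_i t_i down to z_c; mantle fills any gap and the z_c terms cancel.
Column 1: x×0.921 + 17.2×2.86 + 9.63×2.9 + (z_c − 26.83 − x)×3.29
Column 2: 1.44×0 + 19.6×2.8 + 13.7×3.01 + (z_c − 1.44 − 33.3)×3.29
The z_c×3.29 term appears on both sides and cancels. Collect the known terms of each column as K = Σ(ρt)_known − 3.29 × (depth of known layers): K_1 = 77.119 − 3.29×26.83 = −11.1517; K_2 = 96.117 − 3.29×(1.44 + 33.3) = −18.1776.
Balance: K_1 − x×(3.29 − 0.921) = K_2, so x = (K_1 − K_2)/(3.29 − 0.921) = 7.0259/2.369 = 2.97 km.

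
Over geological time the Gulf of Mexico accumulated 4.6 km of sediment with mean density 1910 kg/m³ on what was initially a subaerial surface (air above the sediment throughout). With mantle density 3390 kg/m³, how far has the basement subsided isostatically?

2.59 km

Subaerial load: s = t ρ_sed / ρ_m = 4.6 km × 1910/3390 = 2.59 km.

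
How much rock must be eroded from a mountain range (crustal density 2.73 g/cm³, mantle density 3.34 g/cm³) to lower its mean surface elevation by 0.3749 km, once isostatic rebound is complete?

Net drop Δ = e − u = e − e ρ_c/ρ_m = e (ρ_m − ρ_c)/ρ_m.
e = Δ ρ_m/(ρ_m − ρ_c) = 0.3749 km × 3.34/0.61 = 2.05 km.

2.05 km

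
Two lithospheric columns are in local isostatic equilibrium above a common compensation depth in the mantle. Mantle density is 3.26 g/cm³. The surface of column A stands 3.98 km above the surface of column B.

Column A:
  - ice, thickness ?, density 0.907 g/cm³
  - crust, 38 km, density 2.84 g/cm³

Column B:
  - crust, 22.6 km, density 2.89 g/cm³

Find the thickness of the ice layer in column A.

2.29 km

Take the compensation level at the base of the deeper column (depth z_c below the surface of column A) and equate Σ ρ_i t_i down to z_c; mantle fills any gap and the z_c terms cancel.
Column A: x×0.907 + 38×2.84 + (z_c − 38 − x)×3.26
Column B: 3.98×0 + 22.6×2.89 + (z_c − 3.98 − 22.6)×3.26
The z_c×3.26 term appears on both sides and cancels. Collect the known terms of each column as K = Σ(ρt)_known − 3.26 × (depth of known layers): K_A = 107.92 − 3.26×38 = −15.96; K_B = 65.314 − 3.26×(3.98 + 22.6) = −21.3368.
Balance: K_A − x×(3.26 − 0.907) = K_B, so x = (K_A − K_B)/(3.26 − 0.907) = 5.3768/2.353 = 2.29 km.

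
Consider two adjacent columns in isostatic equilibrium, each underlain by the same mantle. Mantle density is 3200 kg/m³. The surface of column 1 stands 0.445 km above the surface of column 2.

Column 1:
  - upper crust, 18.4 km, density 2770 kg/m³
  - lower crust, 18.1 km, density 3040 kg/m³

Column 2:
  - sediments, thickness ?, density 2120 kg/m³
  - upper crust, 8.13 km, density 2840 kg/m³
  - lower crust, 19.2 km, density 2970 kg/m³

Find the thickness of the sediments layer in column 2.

1.89 km

Take the compensation level at the base of the deeper column (depth z_c below the surface of column 1) and equate Σ ρ_i t_i down to z_c; mantle fills any gap and the z_c terms cancel.
Column 1: 18.4×2770 + 18.1×3040 + (z_c − 36.5)×3200
Column 2: 0.445×0 + x×2120 + 8.13×2840 + 19.2×2970 + (z_c − 0.445 − 27.33 − x)×3200
The z_c×3200 term appears on both sides and cancels. Collect the known terms of each column as K = Σ(ρt)_known − 3200 × (depth of known layers): K_1 = 105992 − 3200×36.5 = −10808; K_2 = 80113.2 − 3200×(0.445 + 27.33) = −8766.8.
Balance: K_1 = K_2 − x×(3200 − 2120), so x = (K_2 − K_1)/(3200 − 2120) = 2041.2/1080 = 1.89 km.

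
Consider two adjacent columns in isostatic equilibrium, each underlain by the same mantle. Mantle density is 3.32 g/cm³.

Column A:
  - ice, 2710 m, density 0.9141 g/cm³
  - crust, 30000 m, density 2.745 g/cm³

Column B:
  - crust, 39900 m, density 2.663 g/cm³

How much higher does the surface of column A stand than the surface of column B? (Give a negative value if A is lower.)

For any compensation level in the mantle, the mantle terms cancel and isostasy reduces to e = (Σt_A − Σt_B) − (Σ(ρt)_A − Σ(ρt)_B) / ρ_m.
Σt_A = 32710 m; Σt_B = 39900 m; Σ(ρt)_A = 84827.211; Σ(ρt)_B = 106253.7 (in m·g/cm³).
e = (32710 − 39900) − (84827.211 − 106253.7) / 3.32 = −736 m.

−736 m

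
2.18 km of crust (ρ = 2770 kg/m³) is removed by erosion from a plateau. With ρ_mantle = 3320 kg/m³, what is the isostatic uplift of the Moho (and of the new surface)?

1.82 km

Unloading: uplift u = e ρ_c/ρ_m = 2.18 km × 2770/3320 = 1.82 km.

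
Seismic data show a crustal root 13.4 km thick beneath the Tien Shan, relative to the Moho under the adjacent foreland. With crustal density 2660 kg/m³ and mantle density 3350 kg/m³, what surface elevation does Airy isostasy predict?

3.48 km

In Airy isostatic equilibrium: ρ_c h = (ρ_m − ρ_c) r.
h = r (ρ_m − ρ_c) / ρ_c = 13.4 km × (3350 − 2660) / 2660 = 3.48 km.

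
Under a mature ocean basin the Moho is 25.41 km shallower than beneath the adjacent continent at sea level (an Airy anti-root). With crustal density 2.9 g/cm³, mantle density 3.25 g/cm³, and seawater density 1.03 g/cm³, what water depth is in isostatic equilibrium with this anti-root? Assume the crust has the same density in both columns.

Replacing a thickness d of crust by seawater at the top must be balanced by replacing crust with mantle at the base: d (ρ_c − ρ_w) = a (ρ_m − ρ_c).
d = a (ρ_m − ρ_c)/(ρ_c − ρ_w) = 25.41 km × 0.35/1.87 = 4.76 km.

4.76 km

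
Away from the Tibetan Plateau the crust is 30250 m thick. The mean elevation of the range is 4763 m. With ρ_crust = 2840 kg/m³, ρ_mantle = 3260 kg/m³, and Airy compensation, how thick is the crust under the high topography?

Root depth r = h ρ_c / (ρ_m − ρ_c) = 4763 m × 2840 / 420 = 32210 m.
Total thickness = T + h + r = 30250 m + 4763 m + 32210 m = 67200 m.

67200 m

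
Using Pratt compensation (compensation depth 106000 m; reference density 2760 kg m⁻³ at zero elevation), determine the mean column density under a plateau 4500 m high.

2650 kg m⁻³

Pratt balance: ρ_ref D = ρ (D + h).
ρ = ρ_ref D/(D + h) = 2760 × 106000 m/(106000 m + 4500 m) = 2650 kg m⁻³.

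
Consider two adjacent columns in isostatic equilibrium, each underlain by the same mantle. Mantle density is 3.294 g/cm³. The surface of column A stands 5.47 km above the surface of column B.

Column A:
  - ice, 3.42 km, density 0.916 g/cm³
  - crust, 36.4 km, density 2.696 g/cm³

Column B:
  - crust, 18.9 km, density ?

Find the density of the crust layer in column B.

2.67 g/cm³

Take the compensation level at the base of the deeper column (depth z_c below the surface of column A) and equate Σ ρ_i t_i down to z_c; mantle fills any gap and the z_c terms cancel.
Column A: 3.42×0.916 + 36.4×2.696 + (z_c − 39.82)×3.294
Column B: 5.47×0 + 18.9×ρ + (z_c − 5.47 − 18.9)×3.294
The z_c×3.294 term appears on both sides and cancels. Collect the known terms of each column as K = Σ(ρt)_known − 3.294 × (depth of known layers): K_A = 101.26712 − 3.294×39.82 = −29.89996; K_B = 0 − 3.294×(5.47 + 18.9) = −80.27478.
Balance: K_A = K_B + 18.9×ρ, so ρ = (K_A − K_B)/18.9 = 50.3748/18.9 = 2.67 g/cm³.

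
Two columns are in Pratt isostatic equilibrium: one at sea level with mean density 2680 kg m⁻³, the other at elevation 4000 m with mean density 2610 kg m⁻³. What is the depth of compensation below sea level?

149000 m

ρ_ref D = ρ (D + h) → D (ρ_ref − ρ) = ρ h.
D = ρ h/(ρ_ref − ρ) = 2610 × 4000 m/(2680 − 2610) = 149000 m.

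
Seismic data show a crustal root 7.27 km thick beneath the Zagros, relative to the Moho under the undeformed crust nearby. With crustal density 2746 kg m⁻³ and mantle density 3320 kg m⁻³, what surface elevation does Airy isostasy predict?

In Airy isostatic equilibrium: ρ_c h = (ρ_m − ρ_c) r.
h = r (ρ_m − ρ_c) / ρ_c = 7.27 km × (3320 − 2746) / 2746 = 1.52 km.

1.52 km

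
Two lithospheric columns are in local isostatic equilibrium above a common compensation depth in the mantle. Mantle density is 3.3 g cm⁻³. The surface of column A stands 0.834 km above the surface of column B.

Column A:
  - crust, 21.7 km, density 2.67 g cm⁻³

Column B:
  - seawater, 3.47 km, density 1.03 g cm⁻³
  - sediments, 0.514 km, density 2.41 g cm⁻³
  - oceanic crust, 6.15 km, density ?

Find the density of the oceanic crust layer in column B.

Take the compensation level at the base of the deeper column (depth z_c below the surface of column A) and equate Σ ρ_i t_i down to z_c; mantle fills any gap and the z_c terms cancel.
Column A: 21.7×2.67 + (z_c − 21.7)×3.3
Column B: 0.834×0 + 3.47×1.03 + 0.514×2.41 + 6.15×ρ + (z_c − 0.834 − 10.134)×3.3
The z_c×3.3 term appears on both sides and cancels. Collect the known terms of each column as K = Σ(ρt)_known − 3.3 × (depth of known layers): K_A = 57.939 − 3.3×21.7 = −13.671; K_B = 4.81284 − 3.3×(0.834 + 10.134) = −31.38156.
Balance: K_A = K_B + 6.15×ρ, so ρ = (K_A − K_B)/6.15 = 17.7106/6.15 = 2.88 g cm⁻³.

2.88 g cm⁻³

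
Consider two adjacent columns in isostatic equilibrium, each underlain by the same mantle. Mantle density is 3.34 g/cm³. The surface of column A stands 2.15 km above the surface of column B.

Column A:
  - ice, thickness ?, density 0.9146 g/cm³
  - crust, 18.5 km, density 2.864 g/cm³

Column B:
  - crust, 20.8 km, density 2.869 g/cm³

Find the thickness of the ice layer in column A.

3.37 km

Take the compensation level at the base of the deeper column (depth z_c below the surface of column A) and equate Σ ρ_i t_i down to z_c; mantle fills any gap and the z_c terms cancel.
Column A: x×0.9146 + 18.5×2.864 + (z_c − 18.5 − x)×3.34
Column B: 2.15×0 + 20.8×2.869 + (z_c − 2.15 − 20.8)×3.34
The z_c×3.34 term appears on both sides and cancels. Collect the known terms of each column as K = Σ(ρt)_known − 3.34 × (depth of known layers): K_A = 52.984 − 3.34×18.5 = −8.806; K_B = 59.6752 − 3.34×(2.15 + 20.8) = −16.9778.
Balance: K_A − x×(3.34 − 0.9146) = K_B, so x = (K_A − K_B)/(3.34 − 0.9146) = 8.1718/2.4254 = 3.37 km.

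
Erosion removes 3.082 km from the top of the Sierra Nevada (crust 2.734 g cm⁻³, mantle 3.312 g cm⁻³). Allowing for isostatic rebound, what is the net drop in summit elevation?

Rebound u = e ρ_c/ρ_m = 3.082 km × 2.734/3.312 = 2.544 km.
Net surface drop = e − u = 3.082 km − 2.544 km = e (ρ_m − ρ_c)/ρ_m = 0.538 km.

0.538 km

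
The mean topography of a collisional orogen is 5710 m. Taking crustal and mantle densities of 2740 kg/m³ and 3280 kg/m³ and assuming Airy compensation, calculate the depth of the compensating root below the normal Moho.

Balancing pressure at the compensation depth: the weight of the topography is balanced by the buoyancy of the root, ρ_c h = (ρ_m − ρ_c) r.
r = h · ρ_c / (ρ_m − ρ_c) = 5710 m × 2740 / (3280 − 2740) = 29000 m.

29000 m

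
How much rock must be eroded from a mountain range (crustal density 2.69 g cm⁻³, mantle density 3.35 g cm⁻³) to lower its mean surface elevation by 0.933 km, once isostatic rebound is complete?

4.74 km

Net drop Δ = e − u = e − e ρ_c/ρ_m = e (ρ_m − ρ_c)/ρ_m.
e = Δ ρ_m/(ρ_m − ρ_c) = 0.933 km × 3.35/0.66 = 4.74 km.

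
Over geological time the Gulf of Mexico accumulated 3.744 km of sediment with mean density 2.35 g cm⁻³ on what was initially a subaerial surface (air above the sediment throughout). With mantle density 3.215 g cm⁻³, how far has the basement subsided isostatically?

Subaerial load: s = t ρ_sed / ρ_m = 3.744 km × 2.35/3.215 = 2.74 km.

2.74 km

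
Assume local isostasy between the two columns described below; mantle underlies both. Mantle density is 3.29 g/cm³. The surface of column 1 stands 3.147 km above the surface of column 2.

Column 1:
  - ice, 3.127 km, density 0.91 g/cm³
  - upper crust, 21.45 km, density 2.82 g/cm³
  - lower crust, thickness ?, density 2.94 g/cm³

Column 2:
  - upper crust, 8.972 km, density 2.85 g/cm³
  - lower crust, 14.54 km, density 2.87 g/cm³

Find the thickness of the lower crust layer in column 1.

Take the compensation level at the base of the deeper column (depth z_c below the surface of column 1) and equate Σ ρ_i t_i down to z_c; mantle fills any gap and the z_c terms cancel.
Column 1: 3.127×0.91 + 21.45×2.82 + x×2.94 + (z_c − 24.577 − x)×3.29
Column 2: 3.147×0 + 8.972×2.85 + 14.54×2.87 + (z_c − 3.147 − 23.512)×3.29
The z_c×3.29 term appears on both sides and cancels. Collect the known terms of each column as K = Σ(ρt)_known − 3.29 × (depth of known layers): K_1 = 63.33457 − 3.29×24.577 = −17.52376; K_2 = 67.3 − 3.29×(3.147 + 23.512) = −20.40811.
Balance: K_1 − x×(3.29 − 2.94) = K_2, so x = (K_1 − K_2)/(3.29 − 2.94) = 2.88435/0.35 = 8.24 km.

8.24 km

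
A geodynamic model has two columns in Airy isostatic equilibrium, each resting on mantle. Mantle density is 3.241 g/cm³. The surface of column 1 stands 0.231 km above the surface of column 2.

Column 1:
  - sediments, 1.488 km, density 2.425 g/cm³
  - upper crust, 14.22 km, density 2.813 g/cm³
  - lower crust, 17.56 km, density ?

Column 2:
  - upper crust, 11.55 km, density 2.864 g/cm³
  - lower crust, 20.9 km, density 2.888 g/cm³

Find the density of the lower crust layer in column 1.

2.95 g/cm³

Take the compensation level at the base of the deeper column (depth z_c below the surface of column 1) and equate Σ ρ_i t_i down to z_c; mantle fills any gap and the z_c terms cancel.
Column 1: 1.488×2.425 + 14.22×2.813 + 17.56×ρ + (z_c − 33.268)×3.241
Column 2: 0.231×0 + 11.55×2.864 + 20.9×2.888 + (z_c − 0.231 − 32.45)×3.241
The z_c×3.241 term appears on both sides and cancels. Collect the known terms of each column as K = Σ(ρt)_known − 3.241 × (depth of known layers): K_1 = 43.60926 − 3.241×33.268 = −64.212328; K_2 = 93.4384 − 3.241×(0.231 + 32.45) = −12.480721.
Balance: K_1 + 17.56×ρ = K_2, so ρ = (K_2 − K_1)/17.56 = 51.7316/17.56 = 2.95 g/cm³.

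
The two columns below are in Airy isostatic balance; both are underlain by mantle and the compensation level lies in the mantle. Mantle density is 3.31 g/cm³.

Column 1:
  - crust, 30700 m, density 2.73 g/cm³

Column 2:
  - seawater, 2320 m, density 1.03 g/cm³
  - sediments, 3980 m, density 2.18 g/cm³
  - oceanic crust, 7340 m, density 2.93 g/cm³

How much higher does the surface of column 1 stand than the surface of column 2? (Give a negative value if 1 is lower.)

For any compensation level in the mantle, the mantle terms cancel and isostasy reduces to e = (Σt_1 − Σt_2) − (Σ(ρt)_1 − Σ(ρt)_2) / ρ_m.
Σt_1 = 30700 m; Σt_2 = 13640 m; Σ(ρt)_1 = 83811; Σ(ρt)_2 = 32572.2 (in m·g/cm³).
e = (30700 − 13640) − (83811 − 32572.2) / 3.31 = 1580 m.

1580 m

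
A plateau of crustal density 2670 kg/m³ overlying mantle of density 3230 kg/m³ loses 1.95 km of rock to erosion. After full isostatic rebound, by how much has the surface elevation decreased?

Rebound u = e ρ_c/ρ_m = 1.95 km × 2670/3230 = 1.612 km.
Net surface drop = e − u = 1.95 km − 1.612 km = e (ρ_m − ρ_c)/ρ_m = 0.338 km.

0.338 km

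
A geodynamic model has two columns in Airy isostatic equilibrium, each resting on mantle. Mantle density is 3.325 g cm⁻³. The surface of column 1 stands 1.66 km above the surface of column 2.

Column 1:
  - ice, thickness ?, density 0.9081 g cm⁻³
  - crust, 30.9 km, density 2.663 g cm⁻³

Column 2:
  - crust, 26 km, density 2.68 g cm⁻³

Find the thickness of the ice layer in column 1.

0.759 km

Take the compensation level at the base of the deeper column (depth z_c below the surface of column 1) and equate Σ ρ_i t_i down to z_c; mantle fills any gap and the z_c terms cancel.
Column 1: x×0.9081 + 30.9×2.663 + (z_c − 30.9 − x)×3.325
Column 2: 1.66×0 + 26×2.68 + (z_c − 1.66 − 26)×3.325
The z_c×3.325 term appears on both sides and cancels. Collect the known terms of each column as K = Σ(ρt)_known − 3.325 × (depth of known layers): K_1 = 82.2867 − 3.325×30.9 = −20.4558; K_2 = 69.68 − 3.325×(1.66 + 26) = −22.2895.
Balance: K_1 − x×(3.325 − 0.9081) = K_2, so x = (K_1 − K_2)/(3.325 − 0.9081) = 1.8337/2.4169 = 0.759 km.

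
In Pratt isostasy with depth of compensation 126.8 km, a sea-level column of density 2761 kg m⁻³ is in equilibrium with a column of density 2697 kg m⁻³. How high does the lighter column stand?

ρ_ref D = ρ (D + h) → h = D (ρ_ref − ρ)/ρ.
h = 126.8 km × (2761 − 2697)/2697 = 3.01 km.

3.01 km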